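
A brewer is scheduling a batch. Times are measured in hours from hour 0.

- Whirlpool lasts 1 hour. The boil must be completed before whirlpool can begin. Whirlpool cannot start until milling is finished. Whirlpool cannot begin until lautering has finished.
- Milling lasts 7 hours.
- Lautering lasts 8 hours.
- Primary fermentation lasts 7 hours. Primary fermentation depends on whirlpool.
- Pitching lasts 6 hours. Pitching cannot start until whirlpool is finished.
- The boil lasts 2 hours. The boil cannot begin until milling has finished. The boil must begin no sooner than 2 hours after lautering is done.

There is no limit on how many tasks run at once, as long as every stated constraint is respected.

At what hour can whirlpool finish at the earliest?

Lautering has no prerequisites, so it starts at hour 0 and finishes at hour 8.
Milling can start immediately at hour 0; it finishes at hour 7.
The boil has to wait for milling (finishes hour 7); lautering (finishes hour 8, plus 2-hour gap → hour 10). The latest of these is hour 10, so the boil runs hour 10 to 10 + 2 = hour 12.
For whirlpool: the boil (finishes hour 12); milling (finishes hour 7); lautering (finishes hour 8). Taking the maximum gives a start of hour 12, and it finishes at 12 + 1 = hour 13.

13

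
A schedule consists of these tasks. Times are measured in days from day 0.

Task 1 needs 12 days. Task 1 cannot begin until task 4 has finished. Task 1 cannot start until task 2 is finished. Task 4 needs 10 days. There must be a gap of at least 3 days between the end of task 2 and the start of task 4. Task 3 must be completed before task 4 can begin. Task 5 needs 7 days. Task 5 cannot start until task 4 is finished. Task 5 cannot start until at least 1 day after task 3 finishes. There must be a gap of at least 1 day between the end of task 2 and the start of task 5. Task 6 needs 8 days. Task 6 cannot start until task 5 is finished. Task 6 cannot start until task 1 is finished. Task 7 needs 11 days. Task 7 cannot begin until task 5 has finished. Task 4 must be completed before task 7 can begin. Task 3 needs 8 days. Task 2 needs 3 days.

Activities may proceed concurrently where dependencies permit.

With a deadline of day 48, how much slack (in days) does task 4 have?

Task 3 has no prerequisites, so it starts at day 0 and finishes at day 8.
Task 2 has no prerequisites, so it starts at day 0 and finishes at day 3.
Task 4 cannot start until task 2 (finishes day 3, plus 3-day gap → day 6); task 3 (finishes day 8). The controlling bound is day 8, so task 4 finishes at 8 + 10 = day 18.

Working backward from the deadline:
Task 6 must finish by day 48; it takes 8 days, so it must start by 48 − 8 = day 40.
Since task 6 (must start by day 40) depends on it, task 1 must finish by day 40. Backing off its 12-day duration gives a latest start of day 28.
Nothing follows task 7; the deadline of day 48 is its only limit. It must start by 48 − 11 = day 37.
Task 5 has several dependents: task 6 (must start by day 40); task 7 (must start by day 37). The earliest of those limits is day 37, so task 5 must start by 37 − 7 = day 30.
Task 4 must finish in time for task 1 (must start by day 28); task 5 (must start by day 30); task 7 (must start by day 37). The tightest is day 28, so task 4 must start by 28 − 10 = day 18.
So task 4 can start as early as day 8 and as late as day 18, giving 18 − 8 = 10 days of slack.

10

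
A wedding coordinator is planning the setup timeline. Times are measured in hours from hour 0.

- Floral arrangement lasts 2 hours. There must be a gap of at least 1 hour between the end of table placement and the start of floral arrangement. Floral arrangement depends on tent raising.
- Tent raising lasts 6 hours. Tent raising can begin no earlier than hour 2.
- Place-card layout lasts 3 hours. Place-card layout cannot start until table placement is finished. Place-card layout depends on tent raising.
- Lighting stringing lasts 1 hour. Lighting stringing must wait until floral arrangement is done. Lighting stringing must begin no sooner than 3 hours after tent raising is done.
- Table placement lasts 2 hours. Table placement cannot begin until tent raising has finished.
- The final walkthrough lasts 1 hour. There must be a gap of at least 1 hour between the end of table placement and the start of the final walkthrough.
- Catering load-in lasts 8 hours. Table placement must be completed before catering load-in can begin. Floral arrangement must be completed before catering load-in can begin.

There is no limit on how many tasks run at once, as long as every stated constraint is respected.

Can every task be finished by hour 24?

Tent raising waits on its own release at hour 2, so it starts at hour 2 and finishes at 2 + 6 = hour 8.
After tent raising (finishes hour 8), table placement can start at hour 8 and finishes at hour 10.
After table placement (finishes hour 10, plus 1-hour gap → hour 11), the final walkthrough can start at hour 11 and finishes at hour 12.
Place-card layout has to wait for table placement (finishes hour 10); tent raising (finishes hour 8). The latest of these is hour 10, so place-card layout runs hour 10 to 10 + 3 = hour 13.
Floral arrangement needs all of table placement (finishes hour 10, plus 1-hour gap → hour 11); tent raising (finishes hour 8). That puts its earliest start at hour 11; it finishes at 11 + 2 = hour 13.
Catering load-in needs all of table placement (finishes hour 10); floral arrangement (finishes hour 13). That puts its earliest start at hour 13; it finishes at 13 + 8 = hour 21.
Lighting stringing needs all of floral arrangement (finishes hour 13); tent raising (finishes hour 8, plus 3-hour gap → hour 11). That puts its earliest start at hour 13; it finishes at 13 + 1 = hour 14.
Every task is finished by hour 21, which is no later than the deadline of 24, so the schedule is feasible.

Yes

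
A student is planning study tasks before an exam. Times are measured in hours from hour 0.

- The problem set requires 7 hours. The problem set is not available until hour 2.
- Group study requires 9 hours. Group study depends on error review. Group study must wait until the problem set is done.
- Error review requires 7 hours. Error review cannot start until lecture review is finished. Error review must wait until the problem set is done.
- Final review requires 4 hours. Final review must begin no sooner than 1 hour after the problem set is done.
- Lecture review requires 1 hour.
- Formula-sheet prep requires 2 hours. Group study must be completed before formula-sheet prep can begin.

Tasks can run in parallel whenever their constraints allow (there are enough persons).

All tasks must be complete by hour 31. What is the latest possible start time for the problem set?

6

To finish by hour 31, formula-sheet prep (duration 2) must start no later than hour 29.
Group study has to be done before formula-sheet prep (must start by hour 29). That means finishing by hour 29, i.e. starting by 29 − 9 = hour 20.
Error review has to be done before group study (must start by hour 20). That means finishing by hour 20, i.e. starting by 20 − 7 = hour 13.
Nothing follows final review; the deadline of hour 31 is its only limit. It must start by 31 − 4 = hour 27.
For the problem set: error review (must start by hour 13); group study (must start by hour 20); final review (must start by hour 27, minus 1-hour gap → hour 26). The most restrictive is hour 13; with a 7-hour duration, the problem set must start by hour 6.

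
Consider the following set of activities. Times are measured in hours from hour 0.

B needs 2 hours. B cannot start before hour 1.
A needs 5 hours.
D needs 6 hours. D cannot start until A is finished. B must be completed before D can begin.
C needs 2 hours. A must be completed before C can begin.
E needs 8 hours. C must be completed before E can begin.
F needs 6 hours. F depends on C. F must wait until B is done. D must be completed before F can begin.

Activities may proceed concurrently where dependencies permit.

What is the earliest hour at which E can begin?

7

A has no prerequisites, so it starts at hour 0 and finishes at hour 5.
After A (finishes hour 5), C can start at hour 5 and finishes at hour 7.
E waits on C (finishes hour 7), so the earliest it can start is hour 7.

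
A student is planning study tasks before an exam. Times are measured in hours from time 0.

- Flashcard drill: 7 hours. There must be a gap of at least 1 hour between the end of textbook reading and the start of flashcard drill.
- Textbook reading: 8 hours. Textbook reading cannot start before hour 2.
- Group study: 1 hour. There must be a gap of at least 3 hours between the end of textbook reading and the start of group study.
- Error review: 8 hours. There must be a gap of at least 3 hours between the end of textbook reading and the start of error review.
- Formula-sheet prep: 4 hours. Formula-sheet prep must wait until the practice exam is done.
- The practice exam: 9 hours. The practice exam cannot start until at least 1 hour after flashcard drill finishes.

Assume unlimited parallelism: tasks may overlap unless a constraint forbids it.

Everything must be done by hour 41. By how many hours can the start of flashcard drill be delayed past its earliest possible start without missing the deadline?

After its own release at hour 2, textbook reading can start at hour 2 and finishes at hour 10.
Flashcard drill waits on textbook reading (finishes hour 10, plus 1-hour gap → hour 11), so it starts at hour 11 and finishes at 11 + 7 = hour 18.

Working backward from the deadline:
Formula-sheet prep has no dependents, so it just needs to finish by hour 41. Starting by 41 − 4 = hour 37 achieves that.
Since formula-sheet prep (must start by hour 37) depends on it, the practice exam must finish by hour 37. Backing off its 9-hour duration gives a latest start of hour 28.
Flashcard drill feeds into the practice exam (must start by hour 28, minus 1-hour gap → hour 27); so flashcard drill must finish by hour 27 and therefore start by hour 20.
So flashcard drill can start as early as hour 11 and as late as hour 20, giving 20 − 11 = 9 hours of slack.

9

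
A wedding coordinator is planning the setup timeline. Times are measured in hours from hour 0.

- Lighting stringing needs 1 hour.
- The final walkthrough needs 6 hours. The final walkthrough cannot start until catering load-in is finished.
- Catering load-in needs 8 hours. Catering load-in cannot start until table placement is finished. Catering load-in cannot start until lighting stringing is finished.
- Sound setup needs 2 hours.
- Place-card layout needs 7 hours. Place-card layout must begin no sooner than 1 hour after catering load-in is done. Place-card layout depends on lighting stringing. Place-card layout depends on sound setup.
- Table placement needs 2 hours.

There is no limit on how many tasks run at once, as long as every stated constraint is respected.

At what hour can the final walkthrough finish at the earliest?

16

Lighting stringing has no prerequisites, so it starts at hour 0 and finishes at hour 1.
Nothing blocks table placement, so it runs from hour 0 to hour 2.
Catering load-in needs all of table placement (finishes hour 2); lighting stringing (finishes hour 1). That puts its earliest start at hour 2; it finishes at 2 + 8 = hour 10.
The final walkthrough waits on catering load-in (finishes hour 10), so it starts at hour 10 and finishes at 10 + 6 = hour 16.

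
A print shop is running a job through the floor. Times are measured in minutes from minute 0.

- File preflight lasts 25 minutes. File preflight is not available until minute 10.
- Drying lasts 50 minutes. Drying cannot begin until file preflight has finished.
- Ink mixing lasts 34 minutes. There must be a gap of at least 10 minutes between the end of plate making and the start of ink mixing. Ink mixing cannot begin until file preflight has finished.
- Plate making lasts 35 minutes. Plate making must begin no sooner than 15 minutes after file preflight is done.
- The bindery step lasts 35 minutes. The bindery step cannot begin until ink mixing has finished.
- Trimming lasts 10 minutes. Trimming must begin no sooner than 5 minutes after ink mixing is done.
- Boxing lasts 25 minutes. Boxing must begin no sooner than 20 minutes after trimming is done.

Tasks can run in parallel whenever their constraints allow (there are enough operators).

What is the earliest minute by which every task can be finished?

189

File preflight waits on its own release at minute 10, so it starts at minute 10 and finishes at 10 + 25 = minute 35.
Drying waits on file preflight (finishes minute 35), so it starts at minute 35 and finishes at 35 + 50 = minute 85.
After file preflight (finishes minute 35, plus 15-minute gap → minute 50), plate making can start at minute 50 and finishes at minute 85.
Ink mixing needs all of plate making (finishes minute 85, plus 10-minute gap → minute 95); file preflight (finishes minute 35). That puts its earliest start at minute 95; it finishes at 95 + 34 = minute 129.
After ink mixing (finishes minute 129), the bindery step can start at minute 129 and finishes at minute 164.
Trimming waits on ink mixing (finishes minute 129, plus 5-minute gap → minute 134), so it starts at minute 134 and finishes at 134 + 10 = minute 144.
Boxing waits on trimming (finishes minute 144, plus 20-minute gap → minute 164), so it starts at minute 164 and finishes at 164 + 25 = minute 189.
All tasks are finished once the last one completes. Finish times: File preflight at 35, Plate making at 85, Ink mixing at 129, Drying at 85, Trimming at 144, The bindery step at 164, Boxing at 189. The latest is minute 189.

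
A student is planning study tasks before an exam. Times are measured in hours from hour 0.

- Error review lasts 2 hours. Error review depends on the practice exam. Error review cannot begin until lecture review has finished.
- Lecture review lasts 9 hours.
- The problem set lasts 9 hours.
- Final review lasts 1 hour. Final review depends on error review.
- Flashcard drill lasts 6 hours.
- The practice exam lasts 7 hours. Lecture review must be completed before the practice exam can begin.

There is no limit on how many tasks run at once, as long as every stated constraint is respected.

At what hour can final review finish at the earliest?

19

Nothing blocks lecture review, so it runs from hour 0 to hour 9.
The practice exam cannot begin until lecture review (finishes hour 9). It runs from hour 9 to 9 + 7 = hour 16.
Error review has to wait for the practice exam (finishes hour 16); lecture review (finishes hour 9). The latest of these is hour 16, so error review runs hour 16 to 16 + 2 = hour 18.
Final review waits on error review (finishes hour 18), so it starts at hour 18 and finishes at 18 + 1 = hour 19.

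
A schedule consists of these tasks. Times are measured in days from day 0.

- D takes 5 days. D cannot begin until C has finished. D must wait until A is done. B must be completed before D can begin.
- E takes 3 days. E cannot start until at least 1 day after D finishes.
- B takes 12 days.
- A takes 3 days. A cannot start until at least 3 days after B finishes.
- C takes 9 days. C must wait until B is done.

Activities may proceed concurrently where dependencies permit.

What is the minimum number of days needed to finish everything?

B has no prerequisites, so it starts at day 0 and finishes at day 12.
C waits on B (finishes day 12), so it starts at day 12 and finishes at 12 + 9 = day 21.
A waits on B (finishes day 12, plus 3-day gap → day 15), so it starts at day 15 and finishes at 15 + 3 = day 18.
For D: C (finishes day 21); A (finishes day 18); B (finishes day 12). Taking the maximum gives a start of day 21, and it finishes at 21 + 5 = day 26.
E waits on D (finishes day 26, plus 1-day gap → day 27), so it starts at day 27 and finishes at 27 + 3 = day 30.
All tasks are finished once the last one completes. Finish times: A at 18, B at 12, C at 21, D at 26, E at 30. The latest is day 30.

30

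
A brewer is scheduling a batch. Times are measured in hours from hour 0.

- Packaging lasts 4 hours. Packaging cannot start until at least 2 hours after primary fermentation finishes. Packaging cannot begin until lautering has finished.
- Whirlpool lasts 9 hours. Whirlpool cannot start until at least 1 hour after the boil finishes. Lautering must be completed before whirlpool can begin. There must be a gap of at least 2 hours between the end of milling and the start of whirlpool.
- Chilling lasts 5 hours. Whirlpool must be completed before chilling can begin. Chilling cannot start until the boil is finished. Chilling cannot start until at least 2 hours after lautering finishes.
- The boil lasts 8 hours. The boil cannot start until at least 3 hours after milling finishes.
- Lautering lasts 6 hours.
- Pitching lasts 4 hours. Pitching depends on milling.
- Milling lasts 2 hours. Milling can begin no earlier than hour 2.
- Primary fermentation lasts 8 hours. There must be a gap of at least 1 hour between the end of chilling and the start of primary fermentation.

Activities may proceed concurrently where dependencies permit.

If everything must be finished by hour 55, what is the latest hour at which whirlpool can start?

To finish by hour 55, packaging (duration 4) must start no later than hour 51.
Since packaging (must start by hour 51, minus 2-hour gap → hour 49) depends on it, primary fermentation must finish by hour 49. Backing off its 8-hour duration gives a latest start of hour 41.
Chilling must finish before primary fermentation (must start by hour 41, minus 1-hour gap → hour 40). With a 5-hour duration, chilling must start by 40 − 5 = hour 35.
Whirlpool feeds into chilling (must start by hour 35); so whirlpool must finish by hour 35 and therefore start by hour 26.

26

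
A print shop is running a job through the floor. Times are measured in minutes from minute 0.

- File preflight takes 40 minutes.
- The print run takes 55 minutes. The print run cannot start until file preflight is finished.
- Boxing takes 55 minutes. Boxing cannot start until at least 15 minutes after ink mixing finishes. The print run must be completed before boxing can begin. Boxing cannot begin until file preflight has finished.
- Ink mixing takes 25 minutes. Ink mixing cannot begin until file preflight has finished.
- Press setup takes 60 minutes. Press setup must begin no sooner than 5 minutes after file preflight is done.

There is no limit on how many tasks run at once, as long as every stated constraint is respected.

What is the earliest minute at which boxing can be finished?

File preflight has no prerequisites, so it starts at minute 0 and finishes at minute 40.
The print run waits on file preflight (finishes minute 40), so it starts at minute 40 and finishes at 40 + 55 = minute 95.
Ink mixing waits on file preflight (finishes minute 40), so it starts at minute 40 and finishes at 40 + 25 = minute 65.
For boxing: ink mixing (finishes minute 65, plus 15-minute gap → minute 80); the print run (finishes minute 95); file preflight (finishes minute 40). Taking the maximum gives a start of minute 95, and it finishes at 95 + 55 = minute 150.

150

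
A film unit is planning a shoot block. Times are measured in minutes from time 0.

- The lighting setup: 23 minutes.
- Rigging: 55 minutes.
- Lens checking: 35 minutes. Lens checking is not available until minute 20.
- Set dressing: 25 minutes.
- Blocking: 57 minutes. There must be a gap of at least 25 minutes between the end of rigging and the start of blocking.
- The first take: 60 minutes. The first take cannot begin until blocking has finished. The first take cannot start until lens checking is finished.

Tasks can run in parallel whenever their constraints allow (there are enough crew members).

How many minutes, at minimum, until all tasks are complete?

197

After its own release at minute 20, lens checking can start at minute 20 and finishes at minute 55.
The lighting setup has no prerequisites, so it starts at minute 0 and finishes at minute 23.
Set dressing has no prerequisites, so it starts at minute 0 and finishes at minute 25.
Rigging can start immediately at minute 0; it finishes at minute 55.
Blocking cannot begin until rigging (finishes minute 55, plus 25-minute gap → minute 80). It runs from minute 80 to 80 + 57 = minute 137.
The first take cannot start until blocking (finishes minute 137); lens checking (finishes minute 55). The controlling bound is minute 137, so the first take finishes at 137 + 60 = minute 197.
All tasks are finished once the last one completes. Finish times: Rigging at 55, Set dressing at 25, The lighting setup at 23, Lens checking at 55, Blocking at 137, The first take at 197. The latest is minute 197.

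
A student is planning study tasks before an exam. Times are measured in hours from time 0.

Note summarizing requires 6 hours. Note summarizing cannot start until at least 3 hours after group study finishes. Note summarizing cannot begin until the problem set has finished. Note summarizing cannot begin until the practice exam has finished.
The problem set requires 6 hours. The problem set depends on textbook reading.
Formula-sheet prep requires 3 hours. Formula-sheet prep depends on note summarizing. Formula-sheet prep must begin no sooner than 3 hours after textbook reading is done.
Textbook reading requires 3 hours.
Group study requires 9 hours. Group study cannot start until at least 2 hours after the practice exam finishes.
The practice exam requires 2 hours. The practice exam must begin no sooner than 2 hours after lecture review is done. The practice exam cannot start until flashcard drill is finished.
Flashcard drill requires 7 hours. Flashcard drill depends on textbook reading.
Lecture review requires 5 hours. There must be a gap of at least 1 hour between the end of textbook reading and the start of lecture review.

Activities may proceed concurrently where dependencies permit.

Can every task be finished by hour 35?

No

Nothing blocks textbook reading, so it runs from hour 0 to hour 3.
Flashcard drill waits on textbook reading (finishes hour 3), so it starts at hour 3 and finishes at 3 + 7 = hour 10.
After textbook reading (finishes hour 3), the problem set can start at hour 3 and finishes at hour 9.
Lecture review waits on textbook reading (finishes hour 3, plus 1-hour gap → hour 4), so it starts at hour 4 and finishes at 4 + 5 = hour 9.
The practice exam has to wait for lecture review (finishes hour 9, plus 2-hour gap → hour 11); flashcard drill (finishes hour 10). The latest of these is hour 11, so the practice exam runs hour 11 to 11 + 2 = hour 13.
Group study cannot begin until the practice exam (finishes hour 13, plus 2-hour gap → hour 15). It runs from hour 15 to 15 + 9 = hour 24.
Note summarizing cannot start until group study (finishes hour 24, plus 3-hour gap → hour 27); the problem set (finishes hour 9); the practice exam (finishes hour 13). The controlling bound is hour 27, so note summarizing finishes at 27 + 6 = hour 33.
Formula-sheet prep needs all of note summarizing (finishes hour 33); textbook reading (finishes hour 3, plus 3-hour gap → hour 6). That puts its earliest start at hour 33; it finishes at 33 + 3 = hour 36.
The earliest everything can be done is hour 36, which is after the deadline of 35, so it is not possible.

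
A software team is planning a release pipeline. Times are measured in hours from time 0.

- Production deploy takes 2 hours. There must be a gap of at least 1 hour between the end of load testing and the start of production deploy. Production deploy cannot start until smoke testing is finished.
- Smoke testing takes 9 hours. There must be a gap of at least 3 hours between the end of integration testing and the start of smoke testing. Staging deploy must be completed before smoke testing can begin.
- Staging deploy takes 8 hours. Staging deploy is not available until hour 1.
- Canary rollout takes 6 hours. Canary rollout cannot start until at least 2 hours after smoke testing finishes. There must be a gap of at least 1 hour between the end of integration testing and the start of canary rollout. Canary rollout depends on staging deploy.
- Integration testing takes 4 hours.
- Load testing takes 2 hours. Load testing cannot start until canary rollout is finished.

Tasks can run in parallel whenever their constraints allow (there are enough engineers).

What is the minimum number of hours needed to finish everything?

31

After its own release at hour 1, staging deploy can start at hour 1 and finishes at hour 9.
Nothing blocks integration testing, so it runs from hour 0 to hour 4.
Smoke testing has to wait for integration testing (finishes hour 4, plus 3-hour gap → hour 7); staging deploy (finishes hour 9). The latest of these is hour 9, so smoke testing runs hour 9 to 9 + 9 = hour 18.
Canary rollout cannot start until smoke testing (finishes hour 18, plus 2-hour gap → hour 20); integration testing (finishes hour 4, plus 1-hour gap → hour 5); staging deploy (finishes hour 9). The controlling bound is hour 20, so canary rollout finishes at 20 + 6 = hour 26.
After canary rollout (finishes hour 26), load testing can start at hour 26 and finishes at hour 28.
Production deploy needs all of load testing (finishes hour 28, plus 1-hour gap → hour 29); smoke testing (finishes hour 18). That puts its earliest start at hour 29; it finishes at 29 + 2 = hour 31.
All tasks are finished once the last one completes. Finish times: Integration testing at 4, Staging deploy at 9, Smoke testing at 18, Canary rollout at 26, Load testing at 28, Production deploy at 31. The latest is hour 31.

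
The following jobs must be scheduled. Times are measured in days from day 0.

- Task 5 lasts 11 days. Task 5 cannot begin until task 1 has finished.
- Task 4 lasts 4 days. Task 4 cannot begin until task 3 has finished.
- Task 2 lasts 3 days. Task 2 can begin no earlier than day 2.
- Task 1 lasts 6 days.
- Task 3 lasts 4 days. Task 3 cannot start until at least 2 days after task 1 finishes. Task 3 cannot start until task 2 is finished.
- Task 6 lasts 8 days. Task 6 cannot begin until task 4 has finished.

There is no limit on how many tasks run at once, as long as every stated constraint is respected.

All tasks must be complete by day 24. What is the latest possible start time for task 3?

Nothing follows task 6; the deadline of day 24 is its only limit. It must start by 24 − 8 = day 16.
Task 4 has to be done before task 6 (must start by day 16). That means finishing by day 16, i.e. starting by 16 − 4 = day 12.
Task 3 must finish before task 4 (must start by day 12). With a 4-day duration, task 3 must start by 12 − 4 = day 8.

8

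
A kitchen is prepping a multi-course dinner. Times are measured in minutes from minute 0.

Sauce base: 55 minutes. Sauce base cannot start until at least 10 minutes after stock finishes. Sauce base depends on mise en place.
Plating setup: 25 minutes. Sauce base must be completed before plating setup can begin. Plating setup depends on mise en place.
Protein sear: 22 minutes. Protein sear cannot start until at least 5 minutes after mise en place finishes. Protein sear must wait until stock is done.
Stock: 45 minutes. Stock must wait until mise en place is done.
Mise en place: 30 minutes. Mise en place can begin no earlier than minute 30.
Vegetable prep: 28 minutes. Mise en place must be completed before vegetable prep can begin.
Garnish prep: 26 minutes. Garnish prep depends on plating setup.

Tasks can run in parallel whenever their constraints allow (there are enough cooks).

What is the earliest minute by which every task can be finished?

After its own release at minute 30, mise en place can start at minute 30 and finishes at minute 60.
After mise en place (finishes minute 60), vegetable prep can start at minute 60 and finishes at minute 88.
Stock waits on mise en place (finishes minute 60), so it starts at minute 60 and finishes at 60 + 45 = minute 105.
For protein sear: mise en place (finishes minute 60, plus 5-minute gap → minute 65); stock (finishes minute 105). Taking the maximum gives a start of minute 105, and it finishes at 105 + 22 = minute 127.
Sauce base needs all of stock (finishes minute 105, plus 10-minute gap → minute 115); mise en place (finishes minute 60). That puts its earliest start at minute 115; it finishes at 115 + 55 = minute 170.
Plating setup cannot start until sauce base (finishes minute 170); mise en place (finishes minute 60). The controlling bound is minute 170, so plating setup finishes at 170 + 25 = minute 195.
Garnish prep waits on plating setup (finishes minute 195), so it starts at minute 195 and finishes at 195 + 26 = minute 221.
All tasks are finished once the last one completes. Finish times: Mise en place at 60, Stock at 105, Sauce base at 170, Protein sear at 127, Vegetable prep at 88, Plating setup at 195, Garnish prep at 221. The latest is minute 221.

221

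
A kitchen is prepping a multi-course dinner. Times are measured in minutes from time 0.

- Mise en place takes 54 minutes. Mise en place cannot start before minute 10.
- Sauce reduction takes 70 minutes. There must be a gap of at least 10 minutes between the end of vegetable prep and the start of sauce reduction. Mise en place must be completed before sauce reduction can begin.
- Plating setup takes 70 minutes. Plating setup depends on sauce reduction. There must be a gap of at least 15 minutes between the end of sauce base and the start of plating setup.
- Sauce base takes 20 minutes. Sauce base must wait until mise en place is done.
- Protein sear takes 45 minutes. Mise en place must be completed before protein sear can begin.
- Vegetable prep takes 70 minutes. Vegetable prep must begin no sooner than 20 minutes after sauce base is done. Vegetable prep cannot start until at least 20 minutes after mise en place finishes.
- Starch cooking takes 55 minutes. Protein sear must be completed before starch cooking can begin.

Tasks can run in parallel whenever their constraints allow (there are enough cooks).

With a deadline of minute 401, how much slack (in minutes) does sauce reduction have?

Mise en place cannot begin until its own release at minute 10. It runs from minute 10 to 10 + 54 = minute 64.
Sauce base cannot begin until mise en place (finishes minute 64). It runs from minute 64 to 64 + 20 = minute 84.
For vegetable prep: sauce base (finishes minute 84, plus 20-minute gap → minute 104); mise en place (finishes minute 64, plus 20-minute gap → minute 84). Taking the maximum gives a start of minute 104, and it finishes at 104 + 70 = minute 174.
Sauce reduction needs all of vegetable prep (finishes minute 174, plus 10-minute gap → minute 184); mise en place (finishes minute 64). That puts its earliest start at minute 184; it finishes at 184 + 70 = minute 254.

Working backward from the deadline:
To finish by minute 401, plating setup (duration 70) must start no later than minute 331.
Sauce reduction feeds into plating setup (must start by minute 331); so sauce reduction must finish by minute 331 and therefore start by minute 261.
So sauce reduction can start as early as minute 184 and as late as minute 261, giving 261 − 184 = 77 minutes of slack.

77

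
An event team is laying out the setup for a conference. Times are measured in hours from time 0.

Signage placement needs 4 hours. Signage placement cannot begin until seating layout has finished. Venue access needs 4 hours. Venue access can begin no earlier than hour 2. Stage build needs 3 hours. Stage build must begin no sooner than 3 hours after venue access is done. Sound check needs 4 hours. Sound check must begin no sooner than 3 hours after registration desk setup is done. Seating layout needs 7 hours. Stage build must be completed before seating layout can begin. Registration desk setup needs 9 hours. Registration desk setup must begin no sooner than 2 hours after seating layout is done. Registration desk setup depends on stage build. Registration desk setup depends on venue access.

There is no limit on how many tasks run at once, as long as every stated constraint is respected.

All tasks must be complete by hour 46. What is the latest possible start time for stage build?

18

Sound check has no dependents, so it just needs to finish by hour 46. Starting by 46 − 4 = hour 42 achieves that.
Since sound check (must start by hour 42, minus 3-hour gap → hour 39) depends on it, registration desk setup must finish by hour 39. Backing off its 9-hour duration gives a latest start of hour 30.
Nothing follows signage placement; the deadline of hour 46 is its only limit. It must start by 46 − 4 = hour 42.
Seating layout must finish in time for registration desk setup (must start by hour 30, minus 2-hour gap → hour 28); signage placement (must start by hour 42). The tightest is hour 28, so seating layout must start by 28 − 7 = hour 21.
Stage build must finish in time for seating layout (must start by hour 21); registration desk setup (must start by hour 30). The tightest is hour 21, so stage build must start by 21 − 3 = hour 18.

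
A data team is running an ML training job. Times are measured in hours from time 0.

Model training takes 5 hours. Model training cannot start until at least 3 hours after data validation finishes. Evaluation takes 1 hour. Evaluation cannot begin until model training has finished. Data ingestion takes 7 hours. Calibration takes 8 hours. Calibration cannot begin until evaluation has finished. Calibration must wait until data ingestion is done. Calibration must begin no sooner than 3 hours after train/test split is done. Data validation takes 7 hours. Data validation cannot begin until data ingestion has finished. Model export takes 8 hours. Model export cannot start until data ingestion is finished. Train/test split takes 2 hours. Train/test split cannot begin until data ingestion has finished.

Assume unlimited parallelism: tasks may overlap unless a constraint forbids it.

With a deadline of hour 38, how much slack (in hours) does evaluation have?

7

Nothing blocks data ingestion, so it runs from hour 0 to hour 7.
Data validation cannot begin until data ingestion (finishes hour 7). It runs from hour 7 to 7 + 7 = hour 14.
Model training waits on data validation (finishes hour 14, plus 3-hour gap → hour 17), so it starts at hour 17 and finishes at 17 + 5 = hour 22.
After model training (finishes hour 22), evaluation can start at hour 22 and finishes at hour 23.

Working backward from the deadline:
Nothing follows calibration; the deadline of hour 38 is its only limit. It must start by 38 − 8 = hour 30.
Evaluation must finish before calibration (must start by hour 30). With a 1-hour duration, evaluation must start by 30 − 1 = hour 29.
So evaluation can start as early as hour 22 and as late as hour 29, giving 29 − 22 = 7 hours of slack.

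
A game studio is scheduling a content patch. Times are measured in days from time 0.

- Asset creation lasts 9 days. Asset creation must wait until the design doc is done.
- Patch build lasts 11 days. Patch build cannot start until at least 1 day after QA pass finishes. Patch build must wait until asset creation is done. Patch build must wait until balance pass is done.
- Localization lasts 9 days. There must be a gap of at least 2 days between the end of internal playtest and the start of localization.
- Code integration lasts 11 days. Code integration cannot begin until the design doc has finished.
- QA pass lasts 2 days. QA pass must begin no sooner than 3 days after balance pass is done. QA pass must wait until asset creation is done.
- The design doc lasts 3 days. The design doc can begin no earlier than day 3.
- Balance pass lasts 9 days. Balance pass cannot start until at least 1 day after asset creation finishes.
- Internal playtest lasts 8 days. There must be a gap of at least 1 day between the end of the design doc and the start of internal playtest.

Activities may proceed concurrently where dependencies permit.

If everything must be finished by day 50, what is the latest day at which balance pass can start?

24

To finish by day 50, patch build (duration 11) must start no later than day 39.
QA pass must finish before patch build (must start by day 39, minus 1-day gap → day 38). With a 2-day duration, QA pass must start by 38 − 2 = day 36.
Balance pass has several dependents: QA pass (must start by day 36, minus 3-day gap → day 33); patch build (must start by day 39). The earliest of those limits is day 33, so balance pass must start by 33 − 9 = day 24.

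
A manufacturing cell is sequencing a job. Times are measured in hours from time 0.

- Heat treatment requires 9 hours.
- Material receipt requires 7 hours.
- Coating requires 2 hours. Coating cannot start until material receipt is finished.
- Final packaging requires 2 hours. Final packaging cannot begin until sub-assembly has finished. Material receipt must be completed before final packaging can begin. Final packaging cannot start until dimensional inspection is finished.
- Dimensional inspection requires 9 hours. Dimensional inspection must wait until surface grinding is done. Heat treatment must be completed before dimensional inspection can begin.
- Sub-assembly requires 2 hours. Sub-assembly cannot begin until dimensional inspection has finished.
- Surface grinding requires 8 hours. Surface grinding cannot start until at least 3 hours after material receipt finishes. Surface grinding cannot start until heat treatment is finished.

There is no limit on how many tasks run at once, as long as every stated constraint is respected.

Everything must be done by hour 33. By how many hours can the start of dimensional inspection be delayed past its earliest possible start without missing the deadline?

2

Heat treatment can start immediately at hour 0; it finishes at hour 9.
Nothing blocks material receipt, so it runs from hour 0 to hour 7.
Surface grinding cannot start until material receipt (finishes hour 7, plus 3-hour gap → hour 10); heat treatment (finishes hour 9). The controlling bound is hour 10, so surface grinding finishes at 10 + 8 = hour 18.
Dimensional inspection has to wait for surface grinding (finishes hour 18); heat treatment (finishes hour 9). The latest of these is hour 18, so dimensional inspection runs hour 18 to 18 + 9 = hour 27.

Working backward from the deadline:
Final packaging must finish by hour 33; it takes 2 hours, so it must start by 33 − 2 = hour 31.
Sub-assembly feeds into final packaging (must start by hour 31); so sub-assembly must finish by hour 31 and therefore start by hour 29.
Dimensional inspection has several dependents: sub-assembly (must start by hour 29); final packaging (must start by hour 31). The earliest of those limits is hour 29, so dimensional inspection must start by 29 − 9 = hour 20.
So dimensional inspection can start as early as hour 18 and as late as hour 20, giving 20 − 18 = 2 hours of slack.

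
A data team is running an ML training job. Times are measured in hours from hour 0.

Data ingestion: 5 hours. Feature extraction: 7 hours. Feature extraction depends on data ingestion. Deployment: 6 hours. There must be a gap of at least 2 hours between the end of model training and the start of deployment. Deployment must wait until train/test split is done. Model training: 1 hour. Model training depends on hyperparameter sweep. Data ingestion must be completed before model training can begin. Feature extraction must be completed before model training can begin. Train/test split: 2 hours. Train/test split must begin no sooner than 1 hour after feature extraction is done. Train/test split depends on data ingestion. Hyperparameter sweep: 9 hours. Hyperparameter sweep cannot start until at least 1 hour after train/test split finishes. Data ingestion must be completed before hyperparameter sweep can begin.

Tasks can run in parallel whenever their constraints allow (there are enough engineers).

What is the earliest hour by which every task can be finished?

34

Data ingestion can start immediately at hour 0; it finishes at hour 5.
Feature extraction waits on data ingestion (finishes hour 5), so it starts at hour 5 and finishes at 5 + 7 = hour 12.
Train/test split cannot start until feature extraction (finishes hour 12, plus 1-hour gap → hour 13); data ingestion (finishes hour 5). The controlling bound is hour 13, so train/test split finishes at 13 + 2 = hour 15.
For hyperparameter sweep: train/test split (finishes hour 15, plus 1-hour gap → hour 16); data ingestion (finishes hour 5). Taking the maximum gives a start of hour 16, and it finishes at 16 + 9 = hour 25.
Model training cannot start until hyperparameter sweep (finishes hour 25); data ingestion (finishes hour 5); feature extraction (finishes hour 12). The controlling bound is hour 25, so model training finishes at 25 + 1 = hour 26.
For deployment: model training (finishes hour 26, plus 2-hour gap → hour 28); train/test split (finishes hour 15). Taking the maximum gives a start of hour 28, and it finishes at 28 + 6 = hour 34.
All tasks are finished once the last one completes. Finish times: Data ingestion at 5, Feature extraction at 12, Train/test split at 15, Hyperparameter sweep at 25, Model training at 26, Deployment at 34. The latest is hour 34.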